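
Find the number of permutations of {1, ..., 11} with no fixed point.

Derangements satisfy D(n) = (n-1)(D(n-1) + D(n-2)), starting from D(0)=1, D(1)=0.
D(2) = 1 x (0 + 1) = 1
D(3) = 2 x (1 + 0) = 2
D(4) = 3 x (2 + 1) = 9
D(5) = 4 x (9 + 2) = 44
D(6) = 5 x (44 + 9) = 265
D(7) = 6 x (265 + 44) = 1854
D(8) = 7 x (1854 + 265) = 14833
D(9) = 8 x (14833 + 1854) = 133496
D(10) = 9 x (133496 + 14833) = 1334961
D(11) = 10 x (D(10) + D(9)) = 10 x (1334961 + 133496)

Final answer: D(11) = 14684570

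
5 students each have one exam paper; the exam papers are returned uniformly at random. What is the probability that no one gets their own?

Derangements satisfy D(n) = (n-1)(D(n-1) + D(n-2)), starting from D(0)=1, D(1)=0.
Building up: D(2)=1, D(3)=2, D(4)=9, D(5)=44.
Total arrangements: 5! = 120.
Probability = D(5)/5! = 11/30.

Final answer: D(5)/5! = 44/120 = 0.366667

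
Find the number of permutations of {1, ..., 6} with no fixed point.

Derangements satisfy D(n) = (n-1)(D(n-1) + D(n-2)), starting from D(0)=1, D(1)=0.
D(2) = 1 x (0 + 1) = 1
D(3) = 2 x (1 + 0) = 2
D(4) = 3 x (2 + 1) = 9
D(5) = 4 x (9 + 2) = 44
D(6) = 5 x (D(5) + D(4)) = 5 x (44 + 9)

Final answer: D(6) = 265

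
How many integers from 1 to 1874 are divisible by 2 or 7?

Multiples of 2: 937. Multiples of 7: 267. Of both (lcm=14): 133.
By inclusion-exclusion: 937 + 267 - 133.

Final answer: 1071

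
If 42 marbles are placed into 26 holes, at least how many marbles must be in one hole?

By the pigeonhole principle: ceiling(42/26).

Final answer: 2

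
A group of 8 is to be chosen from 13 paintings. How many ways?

C(13,8) = 13!/(8! x (13-8)!).

Final answer: C(13,8) = 1287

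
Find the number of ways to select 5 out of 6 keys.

C(6,5) = 6!/(5! x (6-5)!).

Final answer: C(6,5) = 6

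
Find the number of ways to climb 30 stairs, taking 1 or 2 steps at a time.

Condition on the final move: it is a 1-step (f(n-1) ways to get there) or a 2-step (f(n-2) ways), so f(n) = f(n-1) + f(n-2), with f(1)=1, f(2)=2.
Iterating the recurrence: f(1)=1, f(2)=2, f(3)=3, f(4)=5, f(5)=8, f(6)=13, f(7)=21, f(8)=34, f(9)=55, f(10)=89, f(11)=144, f(12)=233, f(13)=377, f(14)=610, f(15)=987, f(16)=1597, f(17)=2584, f(18)=4181, f(19)=6765, f(20)=10946, f(21)=17711, f(22)=28657, f(23)=46368, f(24)=75025, f(25)=121393, f(26)=196418, f(27)=317811, f(28)=514229, f(29)=832040, f(30)=1346269.

Final answer: 1346269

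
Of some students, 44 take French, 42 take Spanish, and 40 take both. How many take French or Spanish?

|A union B| = |A| + |B| - |A intersect B| = 44 + 42 - 40.

Final answer: 46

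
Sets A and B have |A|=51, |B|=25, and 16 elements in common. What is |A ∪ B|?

|A union B| = |A| + |B| - |A intersect B| = 51 + 25 - 16.

Final answer: 60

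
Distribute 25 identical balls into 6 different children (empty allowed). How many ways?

Stars and bars: C(n+k-1, k-1) = C(30,5).

Final answer: C(30,5) = 142506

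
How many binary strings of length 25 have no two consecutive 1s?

A valid string ends in 0 (append to any length-(n-1) valid string) or in 01 (append to any length-(n-2) valid string), so a(n) = a(n-1) + a(n-2) with a(1)=2, a(2)=3.
Building up term by term: a(1)=2, a(2)=3, a(3)=5, a(4)=8, a(5)=13, a(6)=21, a(7)=34, a(8)=55, a(9)=89, a(10)=144, a(11)=233, a(12)=377, a(13)=610, a(14)=987, a(15)=1597, a(16)=2584, a(17)=4181, a(18)=6765, a(19)=10946, a(20)=17711, a(21)=28657, a(22)=46368, a(23)=75025, a(24)=121393, a(25)=196418.

Final answer: 196418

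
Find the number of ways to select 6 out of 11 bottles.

C(11,6) = 11!/(6! x 5!).

Final answer: \binom{11}{6} = 462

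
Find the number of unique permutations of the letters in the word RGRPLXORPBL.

Letters (B:1, G:1, L:2, O:1, P:2, R:3, X:1). Total letters: 11.
Permutations = 11!/(3! x 2! x 2!).

Final answer: 1663200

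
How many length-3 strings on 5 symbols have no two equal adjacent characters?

First character: 5 choices. Each subsequent: 4 choices (must differ from the previous one).
Total: 5 x 4^2.

Final answer: 5 x 4^{2} = 80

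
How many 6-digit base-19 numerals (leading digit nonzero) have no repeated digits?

First digit: 18 (nonzero). Second: 18 (not first). Third: 17, etc.
Total: 18 x 18 x 17 x 16 x 15 x 14.

Final answer: 18506880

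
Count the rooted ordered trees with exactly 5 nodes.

This is counted by the nth Catalan number C_n. Here n = 5 - 1 = 4.
C_n = C(2n,n)/(n+1), so C_{4} = C(8,4)/5 = 70/5.

Final answer: C_{4} = 14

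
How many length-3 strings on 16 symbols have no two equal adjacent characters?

First character: 16 choices. Each subsequent: 15 choices (must differ from the previous one).
Total: 16 x 15^2.

Final answer: 16 x 15^{2} = 3600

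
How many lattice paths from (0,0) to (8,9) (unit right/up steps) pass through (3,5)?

Paths (0,0)->(3,5): C(8,5) = 56.
Paths (3,5)->(8,9): C(9,4) = 126.
By multiplication principle: 56 x 126.

Final answer: 7056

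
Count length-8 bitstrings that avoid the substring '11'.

A valid string ends in 0 (append to any length-(n-1) valid string) or in 01 (append to any length-(n-2) valid string), so a(n) = a(n-1) + a(n-2) with a(1)=2, a(2)=3.
Computing successive values: a(1)=2, a(2)=3, a(3)=5, a(4)=8, a(5)=13, a(6)=21, a(7)=34, a(8)=55.

Final answer: 55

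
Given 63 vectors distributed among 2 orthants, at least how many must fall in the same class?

By pigeonhole with 63 objects and 2 categories: ceiling(63/2).

Final answer: 32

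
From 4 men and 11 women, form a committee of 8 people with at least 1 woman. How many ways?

Sum over valid woman counts:
C(11,4)C(4,4) = 330
C(11,5)C(4,3) = 1848
C(11,6)C(4,2) = 2772
C(11,7)C(4,1) = 1320
C(11,8)C(4,0) = 165
Total: 330 + 1848 + 2772 + 1320 + 165.

Final answer: 6435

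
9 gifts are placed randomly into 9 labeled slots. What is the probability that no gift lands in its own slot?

Derangements satisfy D(n) = (n-1)(D(n-1) + D(n-2)), starting from D(0)=1, D(1)=0.
Building up: D(2)=1, D(3)=2, D(4)=9, D(5)=44, D(6)=265, D(7)=1854, D(8)=14833, D(9)=133496.
Total arrangements: 9! = 362880.
Probability = D(9)/9! = 16687/45360.

Final answer: D(9)/9! = 133496/362880 = 0.367879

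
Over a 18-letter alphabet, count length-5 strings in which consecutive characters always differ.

Let g(n) count such strings. g(1) = 18, and each valid string of length n-1 extends in 17 ways (any symbol but the last), so g(n) = 17 g(n-1).
Total: g(5) = 18 x 17^4.

Final answer: 18 x 17^{4} = 1503378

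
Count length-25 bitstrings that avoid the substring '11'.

A valid string ends in 0 (append to any length-(n-1) valid string) or in 01 (append to any length-(n-2) valid string), so a(n) = a(n-1) + a(n-2) with a(1)=2, a(2)=3.
Iterating the recurrence: a(1)=2, a(2)=3, a(3)=5, a(4)=8, a(5)=13, a(6)=21, a(7)=34, a(8)=55, a(9)=89, a(10)=144, a(11)=233, a(12)=377, a(13)=610, a(14)=987, a(15)=1597, a(16)=2584, a(17)=4181, a(18)=6765, a(19)=10946, a(20)=17711, a(21)=28657, a(22)=46368, a(23)=75025, a(24)=121393, a(25)=196418.

Final answer: 196418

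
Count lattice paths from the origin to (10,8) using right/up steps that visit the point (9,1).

Paths (0,0)->(9,1): C(10,1) = 10.
Paths (9,1)->(10,8): C(8,7) = 8.
By multiplication principle: 10 x 8.

Final answer: 80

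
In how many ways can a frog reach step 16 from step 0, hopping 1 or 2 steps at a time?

Let f(n) count the ways. The last step is size 1 or 2, so f(n) = f(n-1) + f(n-2) with f(1)=1, f(2)=2.
Computing successive values: f(1)=1, f(2)=2, f(3)=3, f(4)=5, f(5)=8, f(6)=13, f(7)=21, f(8)=34, f(9)=55, f(10)=89, f(11)=144, f(12)=233, f(13)=377, f(14)=610, f(15)=987, f(16)=1597.

Final answer: 1597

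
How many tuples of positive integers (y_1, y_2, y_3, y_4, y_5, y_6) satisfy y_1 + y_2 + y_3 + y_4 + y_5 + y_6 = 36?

Substitute y'_i = y_i - 1 (so y'_i >= 0). Then sum y'_i = 36 - 6 = 30.
Stars and bars: C(30+6-1, 6-1) = C(35,5).

Final answer: C(35,5) = 324632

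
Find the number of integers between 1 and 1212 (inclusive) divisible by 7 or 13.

Multiples of 7: 173. Multiples of 13: 93. Of both (lcm=91): 13.
By inclusion-exclusion: 173 + 93 - 13.

Final answer: 253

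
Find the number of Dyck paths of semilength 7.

Total monotonic paths to (7,7): C(14,7) = 3432.
A path is bad iff it touches y = x + 1; reflecting its initial segment maps bad paths bijectively onto all paths to (6,8), of which there are C(14,8) = 3003.
Valid Dyck paths: 3432 - 3003.
(This is the Catalan number C_{7}.)

Final answer: C_{7} = 429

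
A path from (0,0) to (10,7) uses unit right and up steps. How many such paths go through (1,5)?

Paths (0,0)->(1,5): C(6,5) = 6.
Paths (1,5)->(10,7): C(11,2) = 55.
By multiplication principle: 6 x 55.

Final answer: 330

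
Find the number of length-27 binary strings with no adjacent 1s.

Let a(n) count valid strings. If the last bit is 0 the prefix is any valid string of length n-1; if it is 1 the string must end in 01 with a valid prefix of length n-2. So a(n) = a(n-1) + a(n-2), a(1)=2, a(2)=3.
Iterating the recurrence: a(1)=2, a(2)=3, a(3)=5, a(4)=8, a(5)=13, a(6)=21, a(7)=34, a(8)=55, a(9)=89, a(10)=144, a(11)=233, a(12)=377, a(13)=610, a(14)=987, a(15)=1597, a(16)=2584, a(17)=4181, a(18)=6765, a(19)=10946, a(20)=17711, a(21)=28657, a(22)=46368, a(23)=75025, a(24)=121393, a(25)=196418, a(26)=317811, a(27)=514229.

Final answer: 514229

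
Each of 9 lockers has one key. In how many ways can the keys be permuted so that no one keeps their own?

D(n) = (n-1)(D(n-1) + D(n-2)), D(0)=1, D(1)=0.
D(2) = 1 x (0 + 1) = 1
D(3) = 2 x (1 + 0) = 2
D(4) = 3 x (2 + 1) = 9
D(5) = 4 x (9 + 2) = 44
D(6) = 5 x (44 + 9) = 265
D(7) = 6 x (265 + 44) = 1854
D(8) = 7 x (1854 + 265) = 14833
D(9) = 8 x (D(8) + D(7)) = 8 x (14833 + 1854)

Final answer: D(9) = 133496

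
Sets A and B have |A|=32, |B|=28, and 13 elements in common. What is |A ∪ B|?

|A union B| = |A| + |B| - |A intersect B| = 32 + 28 - 13.

Final answer: 47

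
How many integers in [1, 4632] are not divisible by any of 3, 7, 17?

|div by 3|=1544, |div by 7|=661, |div by 17|=272.
|div by 3&7|=220, |div by 3&17|=90, |div by 7&17|=38, |div by all|=12.
By inclusion-exclusion, divisible by at least one: 1544+661+272-220-90-38+12 = 2141.
Not divisible by any: 4632 - 2141.

Final answer: 2491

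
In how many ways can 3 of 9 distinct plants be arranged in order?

P(9,3) = 9!/(9-3)! = 9!/6!.

Final answer: P(9,3) = 504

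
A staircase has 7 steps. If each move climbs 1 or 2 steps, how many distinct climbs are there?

Let f(n) be the number of climbs. Removing the last move (1 or 2 steps) gives f(n) = f(n-1) + f(n-2); base cases f(1)=1, f(2)=2.
Computing successive values: f(1)=1, f(2)=2, f(3)=3, f(4)=5, f(5)=8, f(6)=13, f(7)=21.

Final answer: 21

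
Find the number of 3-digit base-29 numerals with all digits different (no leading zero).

The leading digit has 28 choices (anything but zero); the next has 28 (anything but the first), then 27, and so on, one fewer each time.
Total: 28 x 28 x 27.

Final answer: 21168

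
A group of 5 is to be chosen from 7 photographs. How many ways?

C(7,5) = 7!/(5! x (7-5)!).

Final answer: C(7,5) = 21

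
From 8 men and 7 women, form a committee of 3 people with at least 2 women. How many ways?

Sum over valid woman counts:
C(7,2)C(8,1) = 168
C(7,3)C(8,0) = 35
Total: 168 + 35.

Final answer: 203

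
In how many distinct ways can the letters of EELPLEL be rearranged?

Letters (E:3, L:3, P:1). Total letters: 7.
Permutations = 7!/(3! x 3!).

Final answer: 140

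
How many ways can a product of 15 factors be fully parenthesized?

This is counted by the nth Catalan number C_n. Here n = 15 - 1 = 14.
Using C_0 = 1 and C_(k+1) = C_k x 2(2k+1)/(k+2), build up term by term: C_1=1, C_2=2, C_3=5, C_4=14, C_5=42, C_6=132, C_7=429, C_8=1430, C_9=4862, C_10=16796, C_11=58786, C_12=208012, C_13=742900, C_14=2674440.

Final answer: C_{14} = 2674440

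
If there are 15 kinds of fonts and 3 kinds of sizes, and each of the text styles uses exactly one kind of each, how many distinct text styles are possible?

By the multiplication principle: 15 x 3.

Final answer: 45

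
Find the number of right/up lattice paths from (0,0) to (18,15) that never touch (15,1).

Total paths to (18,15): C(33,15) = 1037158320.
Paths through (15,1): C(16,1) x C(17,14) = 10880.
Avoiding (15,1): 1037158320 - 10880.

Final answer: 1037147440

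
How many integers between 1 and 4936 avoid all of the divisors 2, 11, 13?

|div by 2|=2468, |div by 11|=448, |div by 13|=379.
|div by 2&11|=224, |div by 2&13|=189, |div by 11&13|=34, |div by all|=17.
By inclusion-exclusion, divisible by at least one: 2468+448+379-224-189-34+17 = 2865.
Not divisible by any: 4936 - 2865.

Final answer: 2071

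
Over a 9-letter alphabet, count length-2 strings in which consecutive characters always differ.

Let g(n) count such strings. g(1) = 9, and each valid string of length n-1 extends in 8 ways (any symbol but the last), so g(n) = 8 g(n-1).
Total: g(2) = 9 x 8^1.

Final answer: 9 x 8^{1} = 72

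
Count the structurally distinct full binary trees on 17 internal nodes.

The structures are counted by the Catalan number C_n. Here n = 17.
Using C_0 = 1 and C_(k+1) = C_k x 2(2k+1)/(k+2), build up term by term: C_1=1, C_2=2, C_3=5, C_4=14, C_5=42, C_6=132, C_7=429, C_8=1430, C_9=4862, C_10=16796, C_11=58786, C_12=208012, C_13=742900, C_14=2674440, C_15=9694845, C_16=35357670, C_17=129644790.

Final answer: C_{17} = 129644790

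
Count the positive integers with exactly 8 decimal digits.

These are the integers in [10^7, 10^8), so the count is 10^8 - 10^7 = 9 x 10^7.

Final answer: 90000000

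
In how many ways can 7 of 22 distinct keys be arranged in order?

P(22,7) = 22!/(22-7)! = 22!/15!.

Final answer: P(22,7) = 859541760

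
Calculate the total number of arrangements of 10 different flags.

The number of ways to arrange 10 distinct objects is 10!.

Final answer: 10! = 3628800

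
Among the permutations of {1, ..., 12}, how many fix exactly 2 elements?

Choose which 2 elements are fixed: C(12,2) = 66.
Derange the remaining 10 using D(j) = (j-1)(D(j-1) + D(j-2)), D(0)=1, D(1)=0: D(2)=1, D(3)=2, D(4)=9, D(5)=44, D(6)=265, D(7)=1854, D(8)=14833, D(9)=133496, D(10)=1334961.
Total: 66 x 1334961.

Final answer: C(12,2) D(10) = 88107426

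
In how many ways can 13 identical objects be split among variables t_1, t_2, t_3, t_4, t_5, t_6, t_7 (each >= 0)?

Stars and bars with 13 stars and 6 bars:
C(13+7-1, 7-1) = C(19,6).

Final answer: C(19,6) = 27132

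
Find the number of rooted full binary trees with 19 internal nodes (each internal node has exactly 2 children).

This is counted by the nth Catalan number C_n. Here n = 19.
C_n = C(2n,n) - C(2n,n+1), so C_{19} = C(38,19) - C(38,20) = 35345263800 - 33578000610.

Final answer: C_{19} = 1767263190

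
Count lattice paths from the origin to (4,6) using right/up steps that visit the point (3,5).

Paths (0,0)->(3,5): C(8,5) = 56.
Paths (3,5)->(4,6): C(2,1) = 2.
By multiplication principle: 56 x 2.

Final answer: 112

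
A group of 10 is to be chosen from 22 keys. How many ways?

C(22,10) = 22!/(10! x 12!).

Final answer: \binom{22}{10} = 646646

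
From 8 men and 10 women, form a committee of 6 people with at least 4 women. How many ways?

Sum over valid woman counts:
C(10,4)C(8,2) = 5880
C(10,5)C(8,1) = 2016
C(10,6)C(8,0) = 210
Total: 5880 + 2016 + 210.

Final answer: 8106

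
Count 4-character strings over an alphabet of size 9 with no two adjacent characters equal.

First character: 9 choices. Each subsequent: 8 choices (must differ from the previous one).
Total: 9 x 8^3.

Final answer: 9 x 8^{3} = 4608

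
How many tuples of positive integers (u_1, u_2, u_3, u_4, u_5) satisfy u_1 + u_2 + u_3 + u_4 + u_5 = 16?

Substitute u'_i = u_i - 1 (so u'_i >= 0). Then sum u'_i = 16 - 5 = 11.
Stars and bars: C(11+5-1, 5-1) = C(15,4).

Final answer: C(15,4) = 1365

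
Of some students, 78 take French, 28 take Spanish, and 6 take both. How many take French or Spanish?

|A union B| = |A| + |B| - |A intersect B| = 78 + 28 - 6.

Final answer: 100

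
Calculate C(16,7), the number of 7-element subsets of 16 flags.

C(16,7) = 16!/(7! x (16-7)!).

Final answer: C(16,7) = 11440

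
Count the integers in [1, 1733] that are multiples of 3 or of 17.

Multiples of 3: 577. Multiples of 17: 101. Of both (lcm=51): 33.
By inclusion-exclusion: 577 + 101 - 33.

Final answer: 645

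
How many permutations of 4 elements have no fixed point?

D(n) = (n-1)(D(n-1) + D(n-2)), D(0)=1, D(1)=0.
D(2) = 1 x (0 + 1) = 1
D(3) = 2 x (1 + 0) = 2
D(4) = 3 x (D(3) + D(2)) = 3 x (2 + 1)

Final answer: D(4) = 9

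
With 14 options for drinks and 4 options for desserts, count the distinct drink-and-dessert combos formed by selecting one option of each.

By the multiplication principle: 14 x 4.

Final answer: 56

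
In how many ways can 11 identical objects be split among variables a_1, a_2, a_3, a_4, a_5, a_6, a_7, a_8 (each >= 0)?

Stars and bars with 11 stars and 7 bars:
C(11+8-1, 8-1) = C(18,7).

Final answer: C(18,7) = 31824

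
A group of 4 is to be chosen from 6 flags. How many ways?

C(6,4) = 6!/(4! x (6-4)!).

Final answer: C(6,4) = 15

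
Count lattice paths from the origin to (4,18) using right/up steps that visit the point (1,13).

Paths (0,0)->(1,13): C(14,13) = 14.
Paths (1,13)->(4,18): C(8,5) = 56.
By multiplication principle: 14 x 56.

Final answer: 784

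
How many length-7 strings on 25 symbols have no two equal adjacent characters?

First character: 25 choices. Each subsequent: 24 choices (must differ from the previous one).
Total: 25 x 24^6.

Final answer: 25 x 24^{6} = 4777574400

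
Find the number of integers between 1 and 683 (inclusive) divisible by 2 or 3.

Multiples of 2: 341. Multiples of 3: 227. Of both (lcm=6): 113.
By inclusion-exclusion: 341 + 227 - 113.

Final answer: 455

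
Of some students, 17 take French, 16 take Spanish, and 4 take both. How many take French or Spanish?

|A union B| = |A| + |B| - |A intersect B| = 17 + 16 - 4.

Final answer: 29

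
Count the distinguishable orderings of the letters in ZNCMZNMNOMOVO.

Letters (C:1, M:3, N:3, O:3, V:1, Z:2). Total letters: 13.
Permutations = 13!/(3! x 3! x 3! x 2!).

Final answer: 14414400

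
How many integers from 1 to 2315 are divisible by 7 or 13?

Multiples of 7: 330. Multiples of 13: 178. Of both (lcm=91): 25.
By inclusion-exclusion: 330 + 178 - 25.

Final answer: 483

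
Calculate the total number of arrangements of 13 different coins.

The number of ways to arrange 13 distinct objects is 13!.

Final answer: 13! = 6227020800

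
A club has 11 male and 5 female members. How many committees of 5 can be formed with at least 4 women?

Sum over valid woman counts:
C(5,4)C(11,1) = 55
C(5,5)C(11,0) = 1
Total: 55 + 1.

Final answer: 56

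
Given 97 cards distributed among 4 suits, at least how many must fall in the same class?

By pigeonhole with 97 objects and 4 categories: ceiling(97/4).

Final answer: 25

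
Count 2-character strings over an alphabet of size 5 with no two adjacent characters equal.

Let g(n) count such strings. g(1) = 5, and each valid string of length n-1 extends in 4 ways (any symbol but the last), so g(n) = 4 g(n-1).
Total: g(2) = 5 x 4^1.

Final answer: 5 x 4^{1} = 20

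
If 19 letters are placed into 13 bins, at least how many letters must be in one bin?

By the pigeonhole principle: ceiling(19/13).

Final answer: 2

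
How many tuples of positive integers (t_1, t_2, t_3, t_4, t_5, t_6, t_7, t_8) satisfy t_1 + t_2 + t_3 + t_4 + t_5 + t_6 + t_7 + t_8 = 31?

Substitute t'_i = t_i - 1 (so t'_i >= 0). Then sum t'_i = 31 - 8 = 23.
Stars and bars: C(23+8-1, 8-1) = C(30,7).

Final answer: C(30,7) = 2035800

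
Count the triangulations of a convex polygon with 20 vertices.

This is counted by the nth Catalan number C_n. Here n = 20 - 2 = 18.
C_n = C(2n,n)/(n+1), so C_{18} = C(36,18)/19 = 9075135300/19.

Final answer: C_{18} = 477638700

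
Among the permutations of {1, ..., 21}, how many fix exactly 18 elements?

Choose which 18 elements are fixed: C(21,18) = 1330.
Derange the remaining 3 using D(j) = (j-1)(D(j-1) + D(j-2)), D(0)=1, D(1)=0: D(2)=1, D(3)=2.
Total: 1330 x 2.

Final answer: C(21,18) D(3) = 2660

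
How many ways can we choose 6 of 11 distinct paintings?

C(11,6) = 11!/(6! x (11-6)!).

Final answer: C(11,6) = 462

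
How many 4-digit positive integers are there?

The leading digit cannot be 0 (9 options); the other 3 digits can be anything (10 options each).
Total: 9 x 10^3.

Final answer: 9000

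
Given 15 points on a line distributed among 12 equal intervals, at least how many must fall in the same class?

By pigeonhole with 15 objects and 12 categories: ceiling(15/12).

Final answer: 2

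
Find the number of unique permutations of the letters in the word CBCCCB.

Letters (B:2, C:4). Total letters: 6.
Permutations = 6!/(4! x 2!).

Final answer: 15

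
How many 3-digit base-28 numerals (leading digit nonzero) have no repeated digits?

First digit: 27 (nonzero). Second: 27 (not first). Third: 26, etc.
Total: 27 x 27 x 26.

Final answer: 18954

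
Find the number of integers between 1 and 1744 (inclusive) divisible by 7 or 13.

Multiples of 7: 249. Multiples of 13: 134. Of both (lcm=91): 19.
By inclusion-exclusion: 249 + 134 - 19.

Final answer: 364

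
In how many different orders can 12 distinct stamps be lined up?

The number of ways to arrange 12 distinct objects is 12!.

Final answer: 12! = 479001600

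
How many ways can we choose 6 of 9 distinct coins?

C(9,6) = 9!/(6! x (9-6)!).

Final answer: C(9,6) = 84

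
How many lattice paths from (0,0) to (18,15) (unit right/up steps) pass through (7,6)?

Paths (0,0)->(7,6): C(13,6) = 1716.
Paths (7,6)->(18,15): C(20,9) = 167960.
By multiplication principle: 1716 x 167960.

Final answer: 288219360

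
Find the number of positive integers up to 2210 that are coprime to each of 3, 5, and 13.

|div by 3|=736, |div by 5|=442, |div by 13|=170.
|div by 3&5|=147, |div by 3&13|=56, |div by 5&13|=34, |div by all|=11.
By inclusion-exclusion, divisible by at least one: 736+442+170-147-56-34+11 = 1122.
Not divisible by any: 2210 - 1122.

Final answer: 1088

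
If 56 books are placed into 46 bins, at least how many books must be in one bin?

By the pigeonhole principle: ceiling(56/46).

Final answer: 2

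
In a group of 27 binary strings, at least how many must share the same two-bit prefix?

There are 4 possible values for two-bit prefix. With 27 binary strings and 4 categories, by pigeonhole: ceiling(27/4).

Final answer: 7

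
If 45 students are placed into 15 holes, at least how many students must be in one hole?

By the pigeonhole principle: ceiling(45/15).

Final answer: 3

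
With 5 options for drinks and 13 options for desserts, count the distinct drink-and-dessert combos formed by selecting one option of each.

By the multiplication principle: 5 x 13.

Final answer: 65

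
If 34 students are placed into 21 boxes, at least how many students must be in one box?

By the pigeonhole principle: ceiling(34/21).

Final answer: 2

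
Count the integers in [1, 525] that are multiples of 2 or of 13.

Multiples of 2: 262. Multiples of 13: 40. Of both (lcm=26): 20.
By inclusion-exclusion: 262 + 40 - 20.

Final answer: 282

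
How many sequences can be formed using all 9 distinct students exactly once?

The number of ways to arrange 9 distinct objects is 9!.

Final answer: 9! = 362880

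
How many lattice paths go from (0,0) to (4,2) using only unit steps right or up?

Each path has 4 right steps and 2 up steps in some order (6 steps total).
Choose which 2 of the 6 steps are up: C(6,2).

Final answer: C(6,2) = 15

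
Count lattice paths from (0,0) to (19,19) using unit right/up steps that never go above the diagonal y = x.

Total monotonic paths to (19,19): C(38,19) = 35345263800.
A path is bad iff it touches y = x + 1; reflecting its initial segment maps bad paths bijectively onto all paths to (18,20), of which there are C(38,20) = 33578000610.
Valid Dyck paths: 35345263800 - 33578000610.
(These counts are the Catalan numbers.)

Final answer: C_{19} = 1767263190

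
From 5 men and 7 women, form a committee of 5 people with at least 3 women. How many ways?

Sum over valid woman counts:
C(7,3)C(5,2) = 350
C(7,4)C(5,1) = 175
C(7,5)C(5,0) = 21
Total: 350 + 175 + 21.

Final answer: 546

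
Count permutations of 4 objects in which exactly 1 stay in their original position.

Choose which 1 elements are fixed: C(4,1) = 4.
Derange the remaining 3 using D(j) = (j-1)(D(j-1) + D(j-2)), D(0)=1, D(1)=0: D(2)=1, D(3)=2.
Total: 4 x 2.

Final answer: C(4,1) D(3) = 8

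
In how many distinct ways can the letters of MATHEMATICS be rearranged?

Letters (A:2, C:1, E:1, H:1, I:1, M:2, S:1, T:2). Total letters: 11.
Permutations = 11!/(2! x 2! x 2!).

Final answer: 4989600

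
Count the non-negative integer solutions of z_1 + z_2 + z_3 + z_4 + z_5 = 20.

Stars and bars with 20 stars and 4 bars:
C(20+5-1, 5-1) = C(24,4).

Final answer: C(24,4) = 10626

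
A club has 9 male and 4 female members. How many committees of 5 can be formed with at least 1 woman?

Sum over valid woman counts:
C(4,1)C(9,4) = 504
C(4,2)C(9,3) = 504
C(4,3)C(9,2) = 144
C(4,4)C(9,1) = 9
Total: 504 + 504 + 144 + 9.

Final answer: 1161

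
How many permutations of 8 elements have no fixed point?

Use the recurrence D(n) = (n-1)(D(n-1) + D(n-2)) with D(0)=1, D(1)=0.
D(2) = 1 x (0 + 1) = 1
D(3) = 2 x (1 + 0) = 2
D(4) = 3 x (2 + 1) = 9
D(5) = 4 x (9 + 2) = 44
D(6) = 5 x (44 + 9) = 265
D(7) = 6 x (265 + 44) = 1854
D(8) = 7 x (D(7) + D(6)) = 7 x (1854 + 265)

Final answer: D(8) = 14833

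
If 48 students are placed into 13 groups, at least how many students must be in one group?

By the pigeonhole principle: ceiling(48/13).

Final answer: 4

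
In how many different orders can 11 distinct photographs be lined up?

The number of ways to arrange 11 distinct objects is 11!.

Final answer: 11! = 39916800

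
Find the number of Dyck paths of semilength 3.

Total monotonic paths to (3,3): C(6,3) = 20.
Paths that cross above y=x (reflection bijection): C(6,4) = 15.
Valid Dyck paths: 20 - 15.
(Check: C(6,3) - C(6,4) = C(6,3)/4, the Catalan number C_{3}.)

Final answer: C_{3} = 5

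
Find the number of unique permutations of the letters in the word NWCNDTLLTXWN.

Letters (C:1, D:1, L:2, N:3, T:2, W:2, X:1). Total letters: 12.
Permutations = 12!/(3! x 2! x 2! x 2!).

Final answer: 9979200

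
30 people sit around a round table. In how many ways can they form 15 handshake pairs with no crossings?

The structures are counted by the Catalan number C_n. Here n = 30/2 = 15.
C_n = C(2n,n) - C(2n,n+1), so C_{15} = C(30,15) - C(30,16) = 155117520 - 145422675.

Final answer: C_{15} = 9694845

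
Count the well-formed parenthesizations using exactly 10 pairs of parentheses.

This is a standard Catalan-number count: the answer is C_n. Here n = 10 (pairs).
C_n = (2n)!/(n!(n+1)!), so C_{10} = 20!/(10! x 11!) = C(20,10)/11 = 184756/11.

Final answer: C_{10} = 16796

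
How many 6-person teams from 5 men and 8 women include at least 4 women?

Sum over valid woman counts:
C(8,4)C(5,2) = 700
C(8,5)C(5,1) = 280
C(8,6)C(5,0) = 28
Total: 700 + 280 + 28.

Final answer: 1008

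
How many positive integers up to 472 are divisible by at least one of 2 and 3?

Multiples of 2: 236. Multiples of 3: 157. Of both (lcm=6): 78.
By inclusion-exclusion: 236 + 157 - 78.

Final answer: 315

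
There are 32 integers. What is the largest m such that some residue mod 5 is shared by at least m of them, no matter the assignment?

There are 5 possible values for residue mod 5. With 32 integers and 5 categories, by pigeonhole: ceiling(32/5).

Final answer: 7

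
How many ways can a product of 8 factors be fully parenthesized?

The structures are counted by the Catalan number C_n. Here n = 8 - 1 = 7.
C_n = (2n)!/(n!(n+1)!), so C_{7} = 14!/(7! x 8!) = C(14,7)/8 = 3432/8.

Final answer: C_{7} = 429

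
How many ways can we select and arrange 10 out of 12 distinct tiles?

P(12,10) = 12!/(12-10)! = 12!/2!.

Final answer: P(12,10) = 239500800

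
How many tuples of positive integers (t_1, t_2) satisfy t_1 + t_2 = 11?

Substitute t'_i = t_i - 1 (so t'_i >= 0). Then sum t'_i = 11 - 2 = 9.
Stars and bars: C(9+2-1, 2-1) = C(10,1).

Final answer: C(10,1) = 10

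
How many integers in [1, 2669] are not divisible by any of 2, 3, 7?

|div by 2|=1334, |div by 3|=889, |div by 7|=381.
|div by 2&3|=444, |div by 2&7|=190, |div by 3&7|=127, |div by all|=63.
By inclusion-exclusion, divisible by at least one: 1334+889+381-444-190-127+63 = 1906.
Not divisible by any: 2669 - 1906.

Final answer: 763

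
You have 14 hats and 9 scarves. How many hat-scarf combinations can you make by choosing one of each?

By the multiplication principle: 14 x 9.

Final answer: 126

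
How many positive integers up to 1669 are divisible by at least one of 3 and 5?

Multiples of 3: 556. Multiples of 5: 333. Of both (lcm=15): 111.
By inclusion-exclusion: 556 + 333 - 111.

Final answer: 778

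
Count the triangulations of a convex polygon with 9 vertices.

This is a standard Catalan-number count: the answer is C_n. Here n = 9 - 2 = 7.
Using C_0 = 1 and C_(k+1) = C_k x 2(2k+1)/(k+2), build up term by term: C_1=1, C_2=2, C_3=5, C_4=14, C_5=42, C_6=132, C_7=429.

Final answer: C_{7} = 429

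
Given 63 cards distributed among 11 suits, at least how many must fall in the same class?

By pigeonhole with 63 objects and 11 categories: ceiling(63/11).

Final answer: 6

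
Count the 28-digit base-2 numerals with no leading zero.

In base 2, the leading digit has 1 choices (1..1); each of the remaining 27 digits has 2 choices.
Total: 1 x 2^27.

Final answer: 134217728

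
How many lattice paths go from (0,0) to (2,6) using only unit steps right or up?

Each path has 2 right steps and 6 up steps in some order (8 steps total).
Choose which 6 of the 8 steps are up: C(8,6).

Final answer: C(8,6) = 28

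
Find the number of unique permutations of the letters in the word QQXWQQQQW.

Letters (Q:6, W:2, X:1). Total letters: 9.
Permutations = 9!/(6! x 2!).

Final answer: 252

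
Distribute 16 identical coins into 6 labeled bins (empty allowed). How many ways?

Stars and bars: C(n+k-1, k-1) = C(21,5).

Final answer: C(21,5) = 20349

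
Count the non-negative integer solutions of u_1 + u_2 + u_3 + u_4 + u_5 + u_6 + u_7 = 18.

Stars and bars with 18 stars and 6 bars:
C(18+7-1, 7-1) = C(24,6).

Final answer: C(24,6) = 134596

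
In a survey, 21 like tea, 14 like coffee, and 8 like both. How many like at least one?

|A union B| = |A| + |B| - |A intersect B| = 21 + 14 - 8.

Final answer: 27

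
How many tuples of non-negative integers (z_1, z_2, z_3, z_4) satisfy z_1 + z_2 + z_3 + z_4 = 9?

Stars and bars with 9 stars and 3 bars:
C(9+4-1, 4-1) = C(12,3).

Final answer: C(12,3) = 220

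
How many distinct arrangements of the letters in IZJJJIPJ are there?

Letters (I:2, J:4, P:1, Z:1). Total letters: 8.
Permutations = 8!/(4! x 2!).

Final answer: 840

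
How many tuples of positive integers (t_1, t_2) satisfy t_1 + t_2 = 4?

Substitute t'_i = t_i - 1 (so t'_i >= 0). Then sum t'_i = 4 - 2 = 2.
Stars and bars: C(2+2-1, 2-1) = C(3,1).

Final answer: C(3,1) = 3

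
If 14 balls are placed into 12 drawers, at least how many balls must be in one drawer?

By the pigeonhole principle: ceiling(14/12).

Final answer: 2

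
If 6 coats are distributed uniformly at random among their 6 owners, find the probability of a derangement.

Derangements satisfy D(n) = (n-1)(D(n-1) + D(n-2)), starting from D(0)=1, D(1)=0.
Building up: D(2)=1, D(3)=2, D(4)=9, D(5)=44, D(6)=265.
Total arrangements: 6! = 720.
Probability = D(6)/6! = 53/144.

Final answer: D(6)/6! = 265/720 = 0.368056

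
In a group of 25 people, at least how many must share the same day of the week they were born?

There are 7 possible values for day of the week they were born. With 25 people and 7 categories, by pigeonhole: ceiling(25/7).

Final answer: 4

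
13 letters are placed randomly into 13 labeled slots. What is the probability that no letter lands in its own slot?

Derangements satisfy D(n) = (n-1)(D(n-1) + D(n-2)), starting from D(0)=1, D(1)=0.
Building up: D(2)=1, D(3)=2, D(4)=9, D(5)=44, D(6)=265, D(7)=1854, D(8)=14833, D(9)=133496, D(10)=1334961, D(11)=14684570, D(12)=176214841, D(13)=2290792932.
Total arrangements: 13! = 6227020800.
Probability = D(13)/13! = 63633137/172972800.

Final answer: D(13)/13! = 2290792932/6227020800 = 0.367879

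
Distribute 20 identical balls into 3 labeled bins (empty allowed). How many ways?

Stars and bars: C(n+k-1, k-1) = C(22,2).

Final answer: C(22,2) = 231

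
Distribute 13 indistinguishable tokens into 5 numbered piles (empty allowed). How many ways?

Stars and bars: C(n+k-1, k-1) = C(17,4).

Final answer: C(17,4) = 2380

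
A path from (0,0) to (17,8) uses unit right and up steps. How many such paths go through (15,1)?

Paths (0,0)->(15,1): C(16,1) = 16.
Paths (15,1)->(17,8): C(9,7) = 36.
By multiplication principle: 16 x 36.

Final answer: 576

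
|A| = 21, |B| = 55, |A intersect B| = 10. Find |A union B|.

|A union B| = |A| + |B| - |A intersect B| = 21 + 55 - 10.

Final answer: 66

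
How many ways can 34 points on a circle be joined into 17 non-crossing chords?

This is counted by the nth Catalan number C_n. Here n = 34/2 = 17.
C_n = (2n)!/(n!(n+1)!), so C_{17} = 34!/(17! x 18!) = C(34,17)/18 = 2333606220/18.

Final answer: C_{17} = 129644790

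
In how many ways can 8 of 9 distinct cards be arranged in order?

P(9,8) = 9!/(9-8)! = 9!/1!.

Final answer: P(9,8) = 362880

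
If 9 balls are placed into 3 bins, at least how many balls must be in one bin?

By the pigeonhole principle: ceiling(9/3).

Final answer: 3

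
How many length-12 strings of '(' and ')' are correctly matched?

This is counted by the nth Catalan number C_n. Here n = 6 (pairs).
C_n = (2n)!/(n!(n+1)!), so C_{6} = 12!/(6! x 7!) = C(12,6)/7 = 924/7.

Final answer: C_{6} = 132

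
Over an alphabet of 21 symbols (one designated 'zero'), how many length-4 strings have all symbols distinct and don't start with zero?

First digit: 20 (nonzero). Second: 20 (not first). Third: 19, etc.
Total: 20 x 20 x 19 x 18.

Final answer: 136800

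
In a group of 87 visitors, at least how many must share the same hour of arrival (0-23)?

There are 24 possible values for hour of arrival (0-23). With 87 visitors and 24 categories, by pigeonhole: ceiling(87/24).

Final answer: 4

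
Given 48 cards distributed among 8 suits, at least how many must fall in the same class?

By pigeonhole with 48 objects and 8 categories: ceiling(48/8).

Final answer: 6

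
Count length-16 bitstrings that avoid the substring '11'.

Classify by the final bit: ...0 gives a(n-1) strings, ...01 gives a(n-2) strings. Thus a(n) = a(n-1) + a(n-2) with a(1)=2, a(2)=3.
Computing successive values: a(1)=2, a(2)=3, a(3)=5, a(4)=8, a(5)=13, a(6)=21, a(7)=34, a(8)=55, a(9)=89, a(10)=144, a(11)=233, a(12)=377, a(13)=610, a(14)=987, a(15)=1597, a(16)=2584.

Final answer: 2584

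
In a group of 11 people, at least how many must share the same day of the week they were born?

There are 7 possible values for day of the week they were born. With 11 people and 7 categories, by pigeonhole: ceiling(11/7).

Final answer: 2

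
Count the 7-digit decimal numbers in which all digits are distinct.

First digit: 9 (not 0). Second: 9 (not first). Third: 8, etc.
Total: 9 x 9 x 8 x 7 x 6 x 5 x 4.

Final answer: 544320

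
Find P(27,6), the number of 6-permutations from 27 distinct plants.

P(27,6) = 27!/(27-6)! = 27!/21!.

Final answer: P(27,6) = 213127200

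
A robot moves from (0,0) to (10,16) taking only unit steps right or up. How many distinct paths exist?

Each path has 10 right steps and 16 up steps in some order (26 steps total).
Choose which 16 of the 26 steps are up: C(26,16).

Final answer: C(26,16) = 5311735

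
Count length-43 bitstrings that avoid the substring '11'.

Let a(n) count valid strings. If the last bit is 0 the prefix is any valid string of length n-1; if it is 1 the string must end in 01 with a valid prefix of length n-2. So a(n) = a(n-1) + a(n-2), a(1)=2, a(2)=3.
Building up term by term: a(1)=2, a(2)=3, a(3)=5, a(4)=8, a(5)=13, a(6)=21, a(7)=34, a(8)=55, a(9)=89, a(10)=144, a(11)=233, a(12)=377, a(13)=610, a(14)=987, a(15)=1597, a(16)=2584, a(17)=4181, a(18)=6765, a(19)=10946, a(20)=17711, a(21)=28657, a(22)=46368, a(23)=75025, a(24)=121393, a(25)=196418, a(26)=317811, a(27)=514229, a(28)=832040, a(29)=1346269, a(30)=2178309, a(31)=3524578, a(32)=5702887, a(33)=9227465, a(34)=14930352, a(35)=24157817, a(36)=39088169, a(37)=63245986, a(38)=102334155, a(39)=165580141, a(40)=267914296, a(41)=433494437, a(42)=701408733, a(43)=1134903170.

Final answer: 1134903170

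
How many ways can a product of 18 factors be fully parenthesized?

The structures are counted by the Catalan number C_n. Here n = 18 - 1 = 17.
C_n = (2n)!/(n!(n+1)!), so C_{17} = 34!/(17! x 18!) = C(34,17)/18 = 2333606220/18.

Final answer: C_{17} = 129644790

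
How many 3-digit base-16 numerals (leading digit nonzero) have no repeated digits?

The leading digit has 15 choices (anything but zero); the next has 15 (anything but the first), then 14, and so on, one fewer each time.
Total: 15 x 15 x 14.

Final answer: 3150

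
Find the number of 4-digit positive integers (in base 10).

These are the integers in [10^3, 10^4), so the count is 10^4 - 10^3 = 9 x 10^3.

Final answer: 9000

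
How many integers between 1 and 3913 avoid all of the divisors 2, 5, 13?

|div by 2|=1956, |div by 5|=782, |div by 13|=301.
|div by 2&5|=391, |div by 2&13|=150, |div by 5&13|=60, |div by all|=30.
By inclusion-exclusion, divisible by at least one: 1956+782+301-391-150-60+30 = 2468.
Not divisible by any: 3913 - 2468.

Final answer: 1445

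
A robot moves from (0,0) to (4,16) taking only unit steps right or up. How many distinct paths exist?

Each path has 4 right steps and 16 up steps in some order (20 steps total).
Choose which 16 of the 20 steps are up: C(20,16).

Final answer: C(20,16) = 4845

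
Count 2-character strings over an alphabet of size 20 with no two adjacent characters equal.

First character: 20 choices. Each subsequent: 19 choices (must differ from the previous one).
Total: 20 x 19^1.

Final answer: 20 x 19^{1} = 380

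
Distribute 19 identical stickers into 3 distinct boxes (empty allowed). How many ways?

Stars and bars: C(n+k-1, k-1) = C(21,2).

Final answer: C(21,2) = 210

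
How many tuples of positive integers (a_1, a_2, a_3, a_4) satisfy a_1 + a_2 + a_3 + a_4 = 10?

Substitute a'_i = a_i - 1 (so a'_i >= 0). Then sum a'_i = 10 - 4 = 6.
Stars and bars: C(6+4-1, 4-1) = C(9,3).

Final answer: C(9,3) = 84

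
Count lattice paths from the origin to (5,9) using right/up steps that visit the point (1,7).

Paths (0,0)->(1,7): C(8,7) = 8.
Paths (1,7)->(5,9): C(6,2) = 15.
By multiplication principle: 8 x 15.

Final answer: 120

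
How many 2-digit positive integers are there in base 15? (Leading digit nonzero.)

Leading digit: 14 options (nonzero). Other 1 digit(s): 15 options each.
Total: 14 x 15^1.

Final answer: 210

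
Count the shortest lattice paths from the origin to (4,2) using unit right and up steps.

Each path has 4 right steps and 2 up steps in some order (6 steps total).
Choose which 2 of the 6 steps are up: C(6,2).

Final answer: C(6,2) = 15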